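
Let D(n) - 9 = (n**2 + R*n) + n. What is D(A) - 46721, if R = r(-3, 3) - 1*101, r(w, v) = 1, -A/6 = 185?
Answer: 1295278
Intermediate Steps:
A = -1110 (A = -6*185 = -1110)
R = -100 (R = 1 - 1*101 = 1 - 101 = -100)
D(n) = 9 + n**2 - 99*n (D(n) = 9 + ((n**2 - 100*n) + n) = 9 + (n**2 - 99*n) = 9 + n**2 - 99*n)
D(A) - 46721 = (9 + (-1110)**2 - 99*(-1110)) - 46721 = (9 + 1232100 + 109890) - 46721 = 1341999 - 46721 = 1295278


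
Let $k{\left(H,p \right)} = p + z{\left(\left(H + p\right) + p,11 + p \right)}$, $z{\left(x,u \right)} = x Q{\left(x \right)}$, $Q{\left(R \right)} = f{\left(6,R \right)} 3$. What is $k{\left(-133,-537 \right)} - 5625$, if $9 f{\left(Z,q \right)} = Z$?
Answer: $-8576$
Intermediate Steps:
$f{\left(Z,q \right)} = \frac{Z}{9}$
$Q{\left(R \right)} = 2$ ($Q{\left(R \right)} = \frac{1}{9} \cdot 6 \cdot 3 = \frac{2}{3} \cdot 3 = 2$)
$z{\left(x,u \right)} = 2 x$ ($z{\left(x,u \right)} = x 2 = 2 x$)
$k{\left(H,p \right)} = 2 H + 5 p$ ($k{\left(H,p \right)} = p + 2 \left(\left(H + p\right) + p\right) = p + 2 \left(H + 2 p\right) = p + \left(2 H + 4 p\right) = 2 H + 5 p$)
$k{\left(-133,-537 \right)} - 5625 = \left(2 \left(-133\right) + 5 \left(-537\right)\right) - 5625 = \left(-266 - 2685\right) - 5625 = -2951 - 5625 = -8576$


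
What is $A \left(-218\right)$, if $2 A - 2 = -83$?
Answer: $8829$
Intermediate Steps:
$A = - \frac{81}{2}$ ($A = 1 + \frac{1}{2} \left(-83\right) = 1 - \frac{83}{2} = - \frac{81}{2} \approx -40.5$)
$A \left(-218\right) = \left(- \frac{81}{2}\right) \left(-218\right) = 8829$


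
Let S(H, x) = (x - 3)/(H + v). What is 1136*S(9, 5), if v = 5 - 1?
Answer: 2272/13 ≈ 174.77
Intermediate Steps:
v = 4
S(H, x) = (-3 + x)/(4 + H) (S(H, x) = (x - 3)/(H + 4) = (-3 + x)/(4 + H))
1136*S(9, 5) = 1136*((-3 + 5)/(4 + 9)) = 1136*(2/13) = 2272/13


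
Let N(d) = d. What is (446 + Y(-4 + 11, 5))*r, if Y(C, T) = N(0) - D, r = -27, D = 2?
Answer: -11988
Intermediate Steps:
Y(C, T) = -2 (Y(C, T) = 0 - 1*2 = 0 - 2 = -2)
(446 + Y(-4 + 11, 5))*r = (446 - 2)*(-27) = 444*(-27) = -11988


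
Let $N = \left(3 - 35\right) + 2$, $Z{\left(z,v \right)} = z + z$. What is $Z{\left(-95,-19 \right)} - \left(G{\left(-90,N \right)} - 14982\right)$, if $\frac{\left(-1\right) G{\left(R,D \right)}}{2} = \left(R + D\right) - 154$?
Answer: $14244$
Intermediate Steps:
$Z{\left(z,v \right)} = 2 z$
$N = -30$ ($N = -32 + 2 = -30$)
$G{\left(R,D \right)} = 308 - 2 D - 2 R$ ($G{\left(R,D \right)} = - 2 \left(\left(R + D\right) - 154\right) = - 2 \left(\left(D + R\right) - 154\right) = - 2 \left(-154 + D + R\right) = 308 - 2 D - 2 R$)
$Z{\left(-95,-19 \right)} - \left(G{\left(-90,N \right)} - 14982\right) = 2 \left(-95\right) - \left(\left(308 - -60 - -180\right) - 14982\right) = -190 - \left(\left(308 + 60 + 180\right) - 14982\right) = -190 - \left(548 - 14982\right) = -190 - -14434 = -190 + 14434 = 14244$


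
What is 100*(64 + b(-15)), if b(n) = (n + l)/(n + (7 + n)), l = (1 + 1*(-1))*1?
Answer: 148700/23 ≈ 6465.2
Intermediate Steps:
l = 0 (l = (1 - 1)*1 = 0*1 = 0)
b(n) = n/(7 + 2*n) (b(n) = (n + 0)/(n + (7 + n)) = n/(7 + 2*n))
100*(64 + b(-15)) = 100*(64 - 15/(7 + 2*(-15))) = 100*(64 - 15/(7 - 30)) = 100*(64 - 15/(-23)) = 100*(64 - 15*(-1/23)) = 100*(64 + 15/23) = 100*(1487/23) = 148700/23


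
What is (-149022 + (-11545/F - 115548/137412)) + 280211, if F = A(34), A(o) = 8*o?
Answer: 408475884125/3114672 ≈ 1.3115e+5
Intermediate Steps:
F = 272 (F = 8*34 = 272)
(-149022 + (-11545/F - 115548/137412)) + 280211 = (-149022 + (-11545/272 - 115548/137412)) + 280211 = (-149022 + (-11545*1/272 - 115548*1/137412)) + 280211 = (-149022 + (-11545/272 - 9629/11451)) + 280211 = (-149022 - 134820883/3114672) + 280211 = -464289471667/3114672 + 280211 = 408475884125/3114672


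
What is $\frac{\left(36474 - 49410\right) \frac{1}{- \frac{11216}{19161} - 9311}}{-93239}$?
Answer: $- \frac{247866696}{16635635900593} \approx -1.49 \cdot 10^{-5}$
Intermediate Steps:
$\frac{\left(36474 - 49410\right) \frac{1}{- \frac{11216}{19161} - 9311}}{-93239} = - \frac{12936}{\left(-11216\right) \frac{1}{19161} - 9311} \left(- \frac{1}{93239}\right) = - \frac{12936}{- \frac{11216}{19161} - 9311} \left(- \frac{1}{93239}\right) = - \frac{12936}{- \frac{178419287}{19161}} \left(- \frac{1}{93239}\right) = \left(-12936\right) \left(- \frac{19161}{178419287}\right) \left(- \frac{1}{93239}\right) = \frac{247866696}{178419287} \left(- \frac{1}{93239}\right) = - \frac{247866696}{16635635900593}$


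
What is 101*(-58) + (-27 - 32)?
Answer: -5917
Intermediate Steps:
101*(-58) + (-27 - 32) = -5858 - 59 = -5917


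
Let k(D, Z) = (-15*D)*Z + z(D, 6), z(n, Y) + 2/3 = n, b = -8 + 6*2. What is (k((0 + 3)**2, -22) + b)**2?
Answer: 80048809/9 ≈ 8.8943e+6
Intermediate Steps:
b = 4 (b = -8 + 12 = 4)
z(n, Y) = -2/3 + n
k(D, Z) = -2/3 + D - 15*D*Z (k(D, Z) = (-15*D)*Z + (-2/3 + D) = -15*D*Z + (-2/3 + D) = -2/3 + D - 15*D*Z)
(k((0 + 3)**2, -22) + b)**2 = ((-2/3 + (0 + 3)**2 - 15*(0 + 3)**2*(-22)) + 4)**2 = ((-2/3 + 3**2 - 15*3**2*(-22)) + 4)**2 = ((-2/3 + 9 - 15*9*(-22)) + 4)**2 = ((-2/3 + 9 + 2970) + 4)**2 = (8935/3 + 4)**2 = (8947/3)**2 = 80048809/9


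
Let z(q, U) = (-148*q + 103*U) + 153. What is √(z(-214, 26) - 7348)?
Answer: √27155 ≈ 164.79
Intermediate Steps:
z(q, U) = 153 - 148*q + 103*U
√(z(-214, 26) - 7348) = √((153 - 148*(-214) + 103*26) - 7348) = √((153 + 31672 + 2678) - 7348) = √(34503 - 7348) = √27155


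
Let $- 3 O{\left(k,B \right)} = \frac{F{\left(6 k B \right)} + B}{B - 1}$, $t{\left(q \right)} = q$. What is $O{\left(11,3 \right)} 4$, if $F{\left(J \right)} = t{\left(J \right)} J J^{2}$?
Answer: $-1024635746$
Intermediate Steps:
$F{\left(J \right)} = J^{4}$ ($F{\left(J \right)} = J J J^{2} = J^{2} J^{2} = J^{4}$)
$O{\left(k,B \right)} = - \frac{B + 1296 B^{4} k^{4}}{3 \left(-1 + B\right)}$ ($O{\left(k,B \right)} = - \frac{\left(\left(6 k B\right)^{4} + B\right) \frac{1}{B - 1}}{3} = - \frac{\left(\left(6 B k\right)^{4} + B\right) \frac{1}{-1 + B}}{3} = - \frac{\left(1296 B^{4} k^{4} + B\right) \frac{1}{-1 + B}}{3} = - \frac{\left(B + 1296 B^{4} k^{4}\right) \frac{1}{-1 + B}}{3} = - \frac{\frac{1}{-1 + B} \left(B + 1296 B^{4} k^{4}\right)}{3} = - \frac{B + 1296 B^{4} k^{4}}{3 \left(-1 + B\right)}$)
$O{\left(11,3 \right)} 4 = \frac{\left(-1\right) 3 - 1296 \cdot 3^{4} \cdot 11^{4}}{-3 + 3 \cdot 3} \cdot 4 = \frac{-3 - 104976 \cdot 14641}{-3 + 9} \cdot 4 = \frac{-3 - 1536953616}{6} \cdot 4 = \frac{1}{6} \left(-1536953619\right) 4 = \left(- \frac{512317873}{2}\right) 4 = -1024635746$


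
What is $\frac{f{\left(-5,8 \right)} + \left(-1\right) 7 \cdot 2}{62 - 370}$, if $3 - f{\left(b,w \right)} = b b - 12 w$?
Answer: $- \frac{15}{77} \approx -0.19481$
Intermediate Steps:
$f{\left(b,w \right)} = 3 - b^{2} + 12 w$ ($f{\left(b,w \right)} = 3 - \left(b b - 12 w\right) = 3 - \left(b^{2} - 12 w\right) = 3 - b^{2} + 12 w$)
$\frac{f{\left(-5,8 \right)} + \left(-1\right) 7 \cdot 2}{62 - 370} = \frac{\left(3 - \left(-5\right)^{2} + 12 \cdot 8\right) + \left(-1\right) 7 \cdot 2}{62 - 370} = \frac{\left(3 - 25 + 96\right) - 14}{-308} = \left(\left(3 - 25 + 96\right) - 14\right) \left(- \frac{1}{308}\right) = \left(74 - 14\right) \left(- \frac{1}{308}\right) = 60 \left(- \frac{1}{308}\right) = - \frac{15}{77}$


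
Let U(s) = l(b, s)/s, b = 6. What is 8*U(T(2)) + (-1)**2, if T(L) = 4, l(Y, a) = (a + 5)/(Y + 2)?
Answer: 13/4 ≈ 3.2500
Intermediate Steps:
l(Y, a) = (5 + a)/(2 + Y)
U(s) = (5/8 + s/8)/s (U(s) = ((5 + s)/(2 + 6))/s = ((5 + s)/8)/s = (5/8 + s/8)/s)
8*U(T(2)) + (-1)**2 = 8*((1/8)*(5 + 4)/4) + (-1)**2 = 8*((1/8)*(1/4)*9) + 1 = 8*(9/32) + 1 = 9/4 + 1 = 13/4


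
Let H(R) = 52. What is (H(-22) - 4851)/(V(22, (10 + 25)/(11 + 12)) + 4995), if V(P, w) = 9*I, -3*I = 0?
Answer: -4799/4995 ≈ -0.96076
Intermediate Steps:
I = 0 (I = -1/3*0 = 0)
V(P, w) = 0 (V(P, w) = 9*0 = 0)
(H(-22) - 4851)/(V(22, (10 + 25)/(11 + 12)) + 4995) = (52 - 4851)/(0 + 4995) = -4799/4995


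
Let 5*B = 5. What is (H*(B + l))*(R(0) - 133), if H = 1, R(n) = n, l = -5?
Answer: 532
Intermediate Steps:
B = 1 (B = (1/5)*5 = 1)
(H*(B + l))*(R(0) - 133) = (1*(1 - 5))*(0 - 133) = (1*(-4))*(-133) = -4*(-133) = 532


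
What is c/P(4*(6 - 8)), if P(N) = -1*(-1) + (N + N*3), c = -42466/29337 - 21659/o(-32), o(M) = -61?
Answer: -632819657/55476267 ≈ -11.407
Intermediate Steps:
c = 632819657/1789557 (c = -42466/29337 - 21659/(-61) = -42466*1/29337 - 21659*(-1/61) = -42466/29337 + 21659/61 = 632819657/1789557 ≈ 353.62)
P(N) = 1 + 4*N (P(N) = 1 + (N + 3*N) = 1 + 4*N)
c/P(4*(6 - 8)) = 632819657/(1789557*(1 + 4*(4*(6 - 8)))) = 632819657/(1789557*(1 + 4*(4*(-2)))) = 632819657/(1789557*(1 + 4*(-8))) = 632819657/(1789557*(1 - 32)) = (632819657/1789557)/(-31) = (632819657/1789557)*(-1/31) = -632819657/55476267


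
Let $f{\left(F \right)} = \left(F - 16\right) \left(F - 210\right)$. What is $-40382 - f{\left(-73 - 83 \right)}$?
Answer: $-103334$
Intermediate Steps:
$f{\left(F \right)} = \left(-210 + F\right) \left(-16 + F\right)$ ($f{\left(F \right)} = \left(-16 + F\right) \left(-210 + F\right) = \left(-210 + F\right) \left(-16 + F\right)$)
$-40382 - f{\left(-73 - 83 \right)} = -40382 - \left(3360 + \left(-73 - 83\right)^{2} - 226 \left(-73 - 83\right)\right) = -40382 - \left(3360 + \left(-156\right)^{2} - -35256\right) = -40382 - \left(3360 + 24336 + 35256\right) = -40382 - 62952 = -103334$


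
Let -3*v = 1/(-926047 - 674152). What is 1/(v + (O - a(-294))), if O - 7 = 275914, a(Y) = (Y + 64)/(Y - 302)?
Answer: 1430577906/394725934333069 ≈ 3.6242e-6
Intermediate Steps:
a(Y) = (64 + Y)/(-302 + Y)
O = 275921 (O = 7 + 275914 = 275921)
v = 1/4800597 (v = -1/(3*(-926047 - 674152)) = -⅓/(-1600199) = -⅓*(-1/1600199) = 1/4800597 ≈ 2.0831e-7)
1/(v + (O - a(-294))) = 1/(1/4800597 + (275921 - (64 - 294)/(-302 - 294))) = 1/(1/4800597 + (275921 - (-230)/(-596))) = 1/(1/4800597 + (275921 - (-1)*(-230)/596)) = 1/(1/4800597 + (275921 - 1*115/298)) = 1/(1/4800597 + (275921 - 115/298)) = 1/(1/4800597 + 82224343/298) = 1/(394725934333069/1430577906) = 1430577906/394725934333069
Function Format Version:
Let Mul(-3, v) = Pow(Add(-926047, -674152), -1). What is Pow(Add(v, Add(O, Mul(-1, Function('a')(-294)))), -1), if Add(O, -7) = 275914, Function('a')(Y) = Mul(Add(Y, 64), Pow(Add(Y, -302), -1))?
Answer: Rational(1430577906, 394725934333069) ≈ 3.6242e-6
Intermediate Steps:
Function('a')(Y) = Mul(Pow(Add(-302, Y), -1), Add(64, Y)) (Function('a')(Y) = Mul(Add(64, Y), Pow(Add(-302, Y), -1)) = Mul(Pow(Add(-302, Y), -1), Add(64, Y)))
O = 275921 (O = Add(7, 275914) = 275921)
v = Rational(1, 4800597) (v = Mul(Rational(-1, 3), Pow(Add(-926047, -674152), -1)) = Mul(Rational(-1, 3), Pow(-1600199, -1)) = Mul(Rational(-1, 3), Rational(-1, 1600199)) = Rational(1, 4800597) ≈ 2.0831e-7)
Pow(Add(v, Add(O, Mul(-1, Function('a')(-294)))), -1) = Pow(Add(Rational(1, 4800597), Add(275921, Mul(-1, Mul(Pow(Add(-302, -294), -1), Add(64, -294))))), -1) = Pow(Add(Rational(1, 4800597), Add(275921, Mul(-1, Mul(Pow(-596, -1), -230)))), -1) = Pow(Add(Rational(1, 4800597), Add(275921, Mul(-1, Mul(Rational(-1, 596), -230)))), -1) = Pow(Add(Rational(1, 4800597), Add(275921, Mul(-1, Rational(115, 298)))), -1) = Pow(Add(Rational(1, 4800597), Add(275921, Rational(-115, 298))), -1) = Pow(Add(Rational(1, 4800597), Rational(82224343, 298)), -1) = Pow(Rational(394725934333069, 1430577906), -1) = Rational(1430577906, 394725934333069)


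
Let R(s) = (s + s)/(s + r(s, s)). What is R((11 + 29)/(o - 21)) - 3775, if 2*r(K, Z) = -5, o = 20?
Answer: -64143/17 ≈ -3773.1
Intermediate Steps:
r(K, Z) = -5/2 (r(K, Z) = (½)*(-5) = -5/2)
R(s) = 2*s/(-5/2 + s) (R(s) = (s + s)/(s - 5/2) = (2*s)/(-5/2 + s) = 2*s/(-5/2 + s))
R((11 + 29)/(o - 21)) - 3775 = 4*((11 + 29)/(20 - 21))/(-5 + 2*((11 + 29)/(20 - 21))) - 3775 = 4*(40/(-1))/(-5 + 2*(40/(-1))) - 3775 = 4*(40*(-1))/(-5 + 2*(40*(-1))) - 3775 = 4*(-40)/(-5 + 2*(-40)) - 3775 = 4*(-40)/(-5 - 80) - 3775 = 4*(-40)/(-85) - 3775 = 4*(-40)*(-1/85) - 3775 = 32/17 - 3775 = -64143/17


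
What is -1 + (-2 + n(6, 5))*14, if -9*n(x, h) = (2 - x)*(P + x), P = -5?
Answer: -205/9 ≈ -22.778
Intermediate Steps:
n(x, h) = -(-5 + x)*(2 - x)/9 (n(x, h) = -(2 - x)*(-5 + x)/9 = -(-5 + x)*(2 - x)/9)
-1 + (-2 + n(6, 5))*14 = -1 + (-2 + (10/9 - 7/9*6 + (⅑)*6²))*14 = -1 + (-2 + (10/9 - 14/3 + (⅑)*36))*14 = -1 + (-2 + (10/9 - 14/3 + 4))*14 = -1 + (-2 + 4/9)*14 = -1 - 14/9*14 = -1 - 196/9 = -205/9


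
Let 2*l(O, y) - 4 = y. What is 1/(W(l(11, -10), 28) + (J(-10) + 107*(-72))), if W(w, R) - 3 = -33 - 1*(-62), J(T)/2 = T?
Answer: -1/7692 ≈ -0.00013001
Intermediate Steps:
J(T) = 2*T
l(O, y) = 2 + y/2
W(w, R) = 32 (W(w, R) = 3 + (-33 - 1*(-62)) = 3 + (-33 + 62) = 3 + 29 = 32)
1/(W(l(11, -10), 28) + (J(-10) + 107*(-72))) = 1/(32 + (2*(-10) + 107*(-72))) = 1/(32 + (-20 - 7704)) = 1/(32 - 7724) = 1/(-7692) = -1/7692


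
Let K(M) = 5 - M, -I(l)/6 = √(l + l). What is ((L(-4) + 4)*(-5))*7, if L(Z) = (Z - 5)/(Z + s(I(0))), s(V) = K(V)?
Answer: 175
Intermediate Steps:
I(l) = -6*√2*√l (I(l) = -6*√(l + l) = -6*√2*√l)
s(V) = 5 - V
L(Z) = (-5 + Z)/(5 + Z) (L(Z) = (Z - 5)/(Z + (5 - (-6)*√2*√0)) = (-5 + Z)/(Z + (5 - (-6)*√2*0)) = (-5 + Z)/(Z + (5 - 1*0)) = (-5 + Z)/(Z + (5 + 0)) = (-5 + Z)/(Z + 5) = (-5 + Z)/(5 + Z))
((L(-4) + 4)*(-5))*7 = (((-5 - 4)/(5 - 4) + 4)*(-5))*7 = ((-9/1 + 4)*(-5))*7 = ((1*(-9) + 4)*(-5))*7 = ((-9 + 4)*(-5))*7 = -5*(-5)*7 = 25*7 = 175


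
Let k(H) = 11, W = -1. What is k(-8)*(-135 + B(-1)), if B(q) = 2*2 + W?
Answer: -1452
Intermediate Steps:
B(q) = 3 (B(q) = 2*2 - 1 = 4 - 1 = 3)
k(-8)*(-135 + B(-1)) = 11*(-135 + 3) = 11*(-132) = -1452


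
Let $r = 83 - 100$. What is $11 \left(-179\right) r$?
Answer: $33473$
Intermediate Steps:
$r = -17$ ($r = 83 - 100 = -17$)
$11 \left(-179\right) r = 11 \left(-179\right) \left(-17\right) = \left(-1969\right) \left(-17\right) = 33473$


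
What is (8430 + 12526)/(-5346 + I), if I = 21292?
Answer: 10478/7973 ≈ 1.3142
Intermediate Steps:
(8430 + 12526)/(-5346 + I) = (8430 + 12526)/(-5346 + 21292) = 20956/15946 = 20956*(1/15946) = 10478/7973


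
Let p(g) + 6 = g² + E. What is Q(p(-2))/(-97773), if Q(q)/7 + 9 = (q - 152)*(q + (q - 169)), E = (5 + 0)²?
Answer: -37002/32591 ≈ -1.1353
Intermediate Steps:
E = 25 (E = 5² = 25)
p(g) = 19 + g² (p(g) = -6 + (g² + 25) = -6 + (25 + g²) = 19 + g²)
Q(q) = -63 + 7*(-169 + 2*q)*(-152 + q) (Q(q) = -63 + 7*((q - 152)*(q + (q - 169))) = -63 + 7*((-152 + q)*(q + (-169 + q))) = -63 + 7*((-152 + q)*(-169 + 2*q)) = -63 + 7*((-169 + 2*q)*(-152 + q)) = -63 + 7*(-169 + 2*q)*(-152 + q))
Q(p(-2))/(-97773) = (179753 - 3311*(19 + (-2)²) + 14*(19 + (-2)²)²)/(-97773) = (179753 - 3311*(19 + 4) + 14*(19 + 4)²)*(-1/97773) = (179753 - 3311*23 + 14*23²)*(-1/97773) = (179753 - 76153 + 14*529)*(-1/97773) = (179753 - 76153 + 7406)*(-1/97773) = 111006*(-1/97773) = -37002/32591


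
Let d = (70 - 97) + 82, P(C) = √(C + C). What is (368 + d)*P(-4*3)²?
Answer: -10152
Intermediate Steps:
P(C) = √2*√C (P(C) = √(2*C) = √2*√C)
d = 55 (d = -27 + 82 = 55)
(368 + d)*P(-4*3)² = (368 + 55)*(√2*√(-4*3))² = 423*(√2*√(-12))² = 423*(√2*(2*I*√3))² = 423*(2*I*√6)² = 423*(-24) = -10152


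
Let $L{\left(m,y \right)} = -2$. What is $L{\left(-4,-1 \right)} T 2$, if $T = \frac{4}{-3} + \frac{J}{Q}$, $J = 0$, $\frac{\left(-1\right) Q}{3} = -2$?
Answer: $\frac{16}{3} \approx 5.3333$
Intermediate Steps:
$Q = 6$ ($Q = \left(-3\right) \left(-2\right) = 6$)
$T = - \frac{4}{3}$ ($T = \frac{4}{-3} + \frac{0}{6} = 4 \left(- \frac{1}{3}\right) + 0 \cdot \frac{1}{6} = - \frac{4}{3} + 0 = - \frac{4}{3} \approx -1.3333$)
$L{\left(-4,-1 \right)} T 2 = \left(-2\right) \left(- \frac{4}{3}\right) 2 = \frac{8}{3} \cdot 2 = \frac{16}{3}$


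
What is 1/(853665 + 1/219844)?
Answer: 219844/187673128261 ≈ 1.1714e-6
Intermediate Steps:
1/(853665 + 1/219844) = 1/(187673128261/219844) = 219844/187673128261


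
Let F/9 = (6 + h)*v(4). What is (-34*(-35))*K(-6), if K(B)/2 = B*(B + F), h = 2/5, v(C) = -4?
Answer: 3375792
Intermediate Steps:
h = ⅖ (h = 2*(⅕) = ⅖ ≈ 0.40000)
F = -1152/5 (F = 9*((6 + ⅖)*(-4)) = 9*((32/5)*(-4)) = 9*(-128/5) = -1152/5 ≈ -230.40)
K(B) = 2*B*(-1152/5 + B) (K(B) = 2*(B*(B - 1152/5)) = 2*(B*(-1152/5 + B)) = 2*B*(-1152/5 + B))
(-34*(-35))*K(-6) = (-34*(-35))*((⅖)*(-6)*(-1152 + 5*(-6))) = 1190*((⅖)*(-6)*(-1152 - 30)) = 1190*((⅖)*(-6)*(-1182)) = 1190*(14184/5) = 3375792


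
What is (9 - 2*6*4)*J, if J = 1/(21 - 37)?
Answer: 39/16 ≈ 2.4375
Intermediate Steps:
J = -1/16 (J = 1/(-16) = -1/16 ≈ -0.062500)
(9 - 2*6*4)*J = (9 - 2*6*4)*(-1/16) = (9 - 12*4)*(-1/16) = (9 - 48)*(-1/16) = -39*(-1/16) = 39/16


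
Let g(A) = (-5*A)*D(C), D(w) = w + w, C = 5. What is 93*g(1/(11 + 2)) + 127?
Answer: -2999/13 ≈ -230.69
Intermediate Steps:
D(w) = 2*w
g(A) = -50*A (g(A) = (-5*A)*(2*5) = -5*A*10 = -50*A)
93*g(1/(11 + 2)) + 127 = 93*(-50/(11 + 2)) + 127 = 93*(-50/13) + 127 = -4650/13 + 127 = -2999/13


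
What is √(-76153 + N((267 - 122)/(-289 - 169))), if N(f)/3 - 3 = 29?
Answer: I*√76057 ≈ 275.78*I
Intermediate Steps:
N(f) = 96 (N(f) = 9 + 3*29 = 9 + 87 = 96)
√(-76153 + N((267 - 122)/(-289 - 169))) = √(-76153 + 96) = √(-76057) = I*√76057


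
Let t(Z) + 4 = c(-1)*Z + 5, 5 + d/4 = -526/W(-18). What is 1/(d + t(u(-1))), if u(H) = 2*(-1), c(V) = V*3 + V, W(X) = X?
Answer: 9/953 ≈ 0.0094439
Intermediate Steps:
d = 872/9 (d = -20 + 4*(-526/(-18)) = -20 + 4*(-526*(-1/18)) = -20 + 4*(263/9) = -20 + 1052/9 = 872/9 ≈ 96.889)
c(V) = 4*V (c(V) = 3*V + V = 4*V)
u(H) = -2
t(Z) = 1 - 4*Z (t(Z) = -4 + ((4*(-1))*Z + 5) = -4 + (-4*Z + 5) = -4 + (5 - 4*Z) = 1 - 4*Z)
1/(d + t(u(-1))) = 1/(872/9 + (1 - 4*(-2))) = 1/(872/9 + (1 + 8)) = 1/(872/9 + 9) = 1/(953/9) = 9/953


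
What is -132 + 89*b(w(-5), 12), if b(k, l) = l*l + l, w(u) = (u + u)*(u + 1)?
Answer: 13752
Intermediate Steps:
w(u) = 2*u*(1 + u) (w(u) = (2*u)*(1 + u) = 2*u*(1 + u))
b(k, l) = l + l² (b(k, l) = l² + l = l + l²)
-132 + 89*b(w(-5), 12) = -132 + 89*(12*(1 + 12)) = -132 + 89*(12*13) = -132 + 89*156 = -132 + 13884 = 13752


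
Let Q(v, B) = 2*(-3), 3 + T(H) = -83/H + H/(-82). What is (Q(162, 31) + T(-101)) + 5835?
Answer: 48267939/8282 ≈ 5828.1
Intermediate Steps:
T(H) = -3 - 83/H - H/82 (T(H) = -3 + (-83/H + H/(-82)) = -3 + (-83/H + H*(-1/82)) = -3 + (-83/H - H/82) = -3 - 83/H - H/82)
Q(v, B) = -6
(Q(162, 31) + T(-101)) + 5835 = (-6 + (-3 - 83/(-101) - 1/82*(-101))) + 5835 = (-6 + (-3 - 83*(-1/101) + 101/82)) + 5835 = (-6 + (-3 + 83/101 + 101/82)) + 5835 = (-6 - 7839/8282) + 5835 = -57531/8282 + 5835 = 48267939/8282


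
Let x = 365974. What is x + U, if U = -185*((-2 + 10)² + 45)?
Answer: 345809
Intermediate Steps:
U = -20165 (U = -185*(8² + 45) = -185*(64 + 45) = -185*109 = -20165)
x + U = 365974 - 20165 = 345809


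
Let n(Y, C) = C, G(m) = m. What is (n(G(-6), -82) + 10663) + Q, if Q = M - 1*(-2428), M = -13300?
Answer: -291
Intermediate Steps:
Q = -10872 (Q = -13300 - 1*(-2428) = -13300 + 2428 = -10872)
(n(G(-6), -82) + 10663) + Q = (-82 + 10663) - 10872 = 10581 - 10872 = -291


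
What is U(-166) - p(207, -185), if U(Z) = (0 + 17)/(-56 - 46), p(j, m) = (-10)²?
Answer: -601/6 ≈ -100.17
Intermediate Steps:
p(j, m) = 100
U(Z) = -⅙ (U(Z) = 17/(-102) = 17*(-1/102) = -⅙)
U(-166) - p(207, -185) = -⅙ - 1*100 = -⅙ - 100 = -601/6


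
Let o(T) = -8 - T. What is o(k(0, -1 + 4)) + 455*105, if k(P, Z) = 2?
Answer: 47765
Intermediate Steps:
o(k(0, -1 + 4)) + 455*105 = (-8 - 1*2) + 455*105 = (-8 - 2) + 47775 = -10 + 47775 = 47765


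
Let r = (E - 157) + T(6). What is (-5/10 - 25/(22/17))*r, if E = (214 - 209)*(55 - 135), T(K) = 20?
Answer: 117066/11 ≈ 10642.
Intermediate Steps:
E = -400 (E = 5*(-80) = -400)
r = -537 (r = (-400 - 157) + 20 = -557 + 20 = -537)
(-5/10 - 25/(22/17))*r = (-5/10 - 25/(22/17))*(-537) = (-5*1/10 - 25/(22*(1/17)))*(-537) = (-1/2 - 25/22/17)*(-537) = (-1/2 - 25*17/22)*(-537) = (-1/2 - 425/22)*(-537) = -218/11*(-537) = 117066/11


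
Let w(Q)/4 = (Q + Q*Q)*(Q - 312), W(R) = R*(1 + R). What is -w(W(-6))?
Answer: 1049040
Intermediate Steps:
w(Q) = 4*(-312 + Q)*(Q + Q**2) (w(Q) = 4*((Q + Q*Q)*(Q - 312)) = 4*((Q + Q**2)*(-312 + Q)) = 4*((-312 + Q)*(Q + Q**2)) = 4*(-312 + Q)*(Q + Q**2))
-w(W(-6)) = -4*(-6*(1 - 6))*(-312 + (-6*(1 - 6))**2 - (-1866)*(1 - 6)) = -4*(-6*(-5))*(-312 + (-6*(-5))**2 - (-1866)*(-5)) = -4*30*(-312 + 30**2 - 311*30) = -4*30*(-312 + 900 - 9330) = -4*30*(-8742) = -1*(-1049040) = 1049040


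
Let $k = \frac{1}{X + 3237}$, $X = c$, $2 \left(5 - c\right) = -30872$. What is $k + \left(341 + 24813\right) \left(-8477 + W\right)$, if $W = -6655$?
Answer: $- \frac{7109413266383}{18678} \approx -3.8063 \cdot 10^{8}$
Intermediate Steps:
$c = 15441$ ($c = 5 - -15436 = 5 + 15436 = 15441$)
$X = 15441$
$k = \frac{1}{18678}$ ($k = \frac{1}{15441 + 3237} = \frac{1}{18678} \approx 5.3539 \cdot 10^{-5}$)
$k + \left(341 + 24813\right) \left(-8477 + W\right) = \frac{1}{18678} + \left(341 + 24813\right) \left(-8477 - 6655\right) = \frac{1}{18678} + 25154 \left(-15132\right) = \frac{1}{18678} - 380630328 = - \frac{7109413266383}{18678}$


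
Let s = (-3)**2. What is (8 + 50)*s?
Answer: 522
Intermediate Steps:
s = 9
(8 + 50)*s = (8 + 50)*9 = 58*9 = 522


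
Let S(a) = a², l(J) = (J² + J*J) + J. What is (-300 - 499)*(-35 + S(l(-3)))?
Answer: -151810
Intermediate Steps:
l(J) = J + 2*J² (l(J) = (J² + J²) + J = 2*J² + J = J + 2*J²)
(-300 - 499)*(-35 + S(l(-3))) = (-300 - 499)*(-35 + (-3*(1 + 2*(-3)))²) = -799*(-35 + (-3*(1 - 6))²) = -799*(-35 + (-3*(-5))²) = -799*(-35 + 15²) = -799*(-35 + 225) = -799*190 = -151810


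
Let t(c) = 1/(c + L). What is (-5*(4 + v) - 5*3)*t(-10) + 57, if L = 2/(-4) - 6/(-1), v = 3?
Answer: 613/9 ≈ 68.111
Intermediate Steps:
L = 11/2 (L = 2*(-¼) - 6*(-1) = -½ + 6 = 11/2 ≈ 5.5000)
t(c) = 1/(11/2 + c) (t(c) = 1/(c + 11/2) = 1/(11/2 + c))
(-5*(4 + v) - 5*3)*t(-10) + 57 = (-5*(4 + 3) - 5*3)*(2/(11 + 2*(-10))) + 57 = (-5*7 - 15)*(2/(11 - 20)) + 57 = (-35 - 15)*(2/(-9)) + 57 = -100*(-1)/9 + 57 = -50*(-2/9) + 57 = 100/9 + 57 = 613/9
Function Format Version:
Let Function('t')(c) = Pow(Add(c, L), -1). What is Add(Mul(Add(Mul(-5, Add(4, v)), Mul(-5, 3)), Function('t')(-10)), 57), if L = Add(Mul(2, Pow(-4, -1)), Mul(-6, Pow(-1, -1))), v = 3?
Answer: Rational(613, 9) ≈ 68.111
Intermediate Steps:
L = Rational(11, 2) (L = Add(Mul(2, Rational(-1, 4)), Mul(-6, -1)) = Add(Rational(-1, 2), 6) = Rational(11, 2) ≈ 5.5000)
Function('t')(c) = Pow(Add(Rational(11, 2), c), -1) (Function('t')(c) = Pow(Add(c, Rational(11, 2)), -1) = Pow(Add(Rational(11, 2), c), -1))
Add(Mul(Add(Mul(-5, Add(4, v)), Mul(-5, 3)), Function('t')(-10)), 57) = Add(Mul(Add(Mul(-5, Add(4, 3)), Mul(-5, 3)), Mul(2, Pow(Add(11, Mul(2, -10)), -1))), 57) = Add(Mul(Add(Mul(-5, 7), -15), Mul(2, Pow(Add(11, -20), -1))), 57) = Add(Mul(Add(-35, -15), Mul(2, Pow(-9, -1))), 57) = Add(Mul(-50, Mul(2, Rational(-1, 9))), 57) = Add(Mul(-50, Rational(-2, 9)), 57) = Add(Rational(100, 9), 57) = Rational(613, 9)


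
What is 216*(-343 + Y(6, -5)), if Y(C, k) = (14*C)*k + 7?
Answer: -163296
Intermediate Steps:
Y(C, k) = 7 + 14*C*k (Y(C, k) = 14*C*k + 7 = 7 + 14*C*k)
216*(-343 + Y(6, -5)) = 216*(-343 + (7 + 14*6*(-5))) = 216*(-343 + (7 - 420)) = 216*(-343 - 413) = 216*(-756) = -163296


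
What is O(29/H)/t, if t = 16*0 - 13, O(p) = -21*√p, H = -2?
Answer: 21*I*√58/26 ≈ 6.1512*I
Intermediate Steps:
t = -13 (t = 0 - 13 = -13)
O(29/H)/t = -21*√29*(I*√2/2)/(-13) = -21*I*√58/2*(-1/13) = 21*I*√58/26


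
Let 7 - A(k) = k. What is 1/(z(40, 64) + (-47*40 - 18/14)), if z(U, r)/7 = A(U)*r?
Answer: -7/116657 ≈ -6.0005e-5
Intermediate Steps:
A(k) = 7 - k
z(U, r) = 7*r*(7 - U) (z(U, r) = 7*((7 - U)*r) = 7*(r*(7 - U)) = 7*r*(7 - U))
1/(z(40, 64) + (-47*40 - 18/14)) = 1/(7*64*(7 - 1*40) + (-47*40 - 18/14)) = 1/(7*64*(7 - 40) + (-1880 - 18*1/14)) = 1/(7*64*(-33) + (-1880 - 9/7)) = 1/(-14784 - 13169/7) = 1/(-116657/7) = -7/116657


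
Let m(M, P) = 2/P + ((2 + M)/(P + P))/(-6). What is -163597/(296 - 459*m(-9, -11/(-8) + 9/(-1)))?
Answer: -9979417/27542 ≈ -362.33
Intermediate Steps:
m(M, P) = 2/P - (2 + M)/(12*P) (m(M, P) = 2/P + ((2 + M)/((2*P)))*(-⅙) = 2/P + ((2 + M)*(1/(2*P)))*(-⅙) = 2/P + ((2 + M)/(2*P))*(-⅙) = 2/P - (2 + M)/(12*P))
-163597/(296 - 459*m(-9, -11/(-8) + 9/(-1))) = -163597/(296 - 153*(22 - 1*(-9))/(4*(-11/(-8) + 9/(-1)))) = -163597/(296 - 153*(22 + 9)/(4*(-11*(-⅛) + 9*(-1)))) = -163597/(296 - 153*31/(4*(11/8 - 9))) = -163597/(296 - 153*31/(4*(-61/8))) = -163597/(296 - 153*(-8)*31/(4*61)) = -163597/(296 - 459*(-62/183)) = -163597/(296 + 9486/61) = -163597/27542/61 = -163597*61/27542 = -9979417/27542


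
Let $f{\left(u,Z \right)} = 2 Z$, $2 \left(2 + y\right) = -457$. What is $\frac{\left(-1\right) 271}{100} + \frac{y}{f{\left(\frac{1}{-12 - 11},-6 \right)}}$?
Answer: $\frac{9899}{600} \approx 16.498$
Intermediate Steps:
$y = - \frac{461}{2}$ ($y = -2 + \frac{1}{2} \left(-457\right) = -2 - \frac{457}{2} = - \frac{461}{2} \approx -230.5$)
$\frac{\left(-1\right) 271}{100} + \frac{y}{f{\left(\frac{1}{-12 - 11},-6 \right)}} = \frac{\left(-1\right) 271}{100} - \frac{461}{2 \cdot 2 \left(-6\right)} = \left(-271\right) \frac{1}{100} - \frac{461}{2 \left(-12\right)} = - \frac{271}{100} - - \frac{461}{24} = - \frac{271}{100} + \frac{461}{24} = \frac{9899}{600}$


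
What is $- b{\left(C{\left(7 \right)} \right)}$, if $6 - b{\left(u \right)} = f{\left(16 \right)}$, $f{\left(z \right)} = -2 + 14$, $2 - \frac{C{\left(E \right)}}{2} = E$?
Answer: $6$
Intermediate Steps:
$C{\left(E \right)} = 4 - 2 E$
$f{\left(z \right)} = 12$
$b{\left(u \right)} = -6$ ($b{\left(u \right)} = 6 - 12 = -6$)
$- b{\left(C{\left(7 \right)} \right)} = \left(-1\right) \left(-6\right) = 6$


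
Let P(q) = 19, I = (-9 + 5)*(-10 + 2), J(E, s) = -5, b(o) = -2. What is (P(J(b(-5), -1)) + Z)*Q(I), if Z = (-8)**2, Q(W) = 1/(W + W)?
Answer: 83/64 ≈ 1.2969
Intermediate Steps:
I = 32 (I = -4*(-8) = 32)
Q(W) = 1/(2*W)
Z = 64
(P(J(b(-5), -1)) + Z)*Q(I) = (19 + 64)*((1/2)/32) = 83*((1/2)*(1/32)) = 83*(1/64) = 83/64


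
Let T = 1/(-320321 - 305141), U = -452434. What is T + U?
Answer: -282980274509/625462 ≈ -4.5243e+5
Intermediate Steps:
T = -1/625462 (T = 1/(-625462) = -1/625462 ≈ -1.5988e-6)
T + U = -1/625462 - 452434 = -282980274509/625462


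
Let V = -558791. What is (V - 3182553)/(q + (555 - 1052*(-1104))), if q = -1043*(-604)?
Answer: -3741344/1791935 ≈ -2.0879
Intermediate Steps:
q = 629972
(V - 3182553)/(q + (555 - 1052*(-1104))) = (-558791 - 3182553)/(629972 + (555 - 1052*(-1104))) = -3741344/(629972 + (555 + 1161408)) = -3741344/(629972 + 1161963) = -3741344/1791935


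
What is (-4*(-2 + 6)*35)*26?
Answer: -14560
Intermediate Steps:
(-4*(-2 + 6)*35)*26 = (-4*4*35)*26 = -16*35*26 = -560*26 = -14560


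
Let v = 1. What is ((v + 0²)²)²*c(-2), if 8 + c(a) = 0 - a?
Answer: -6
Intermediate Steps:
c(a) = -8 - a (c(a) = -8 + (0 - a) = -8 - a)
((v + 0²)²)²*c(-2) = ((1 + 0²)²)²*(-8 - 1*(-2)) = ((1 + 0)²)²*(-8 + 2) = (1²)²*(-6) = 1²*(-6) = 1*(-6) = -6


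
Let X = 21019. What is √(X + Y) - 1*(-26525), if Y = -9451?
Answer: 26525 + 4*√723 ≈ 26633.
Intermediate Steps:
√(X + Y) - 1*(-26525) = √(21019 - 9451) - 1*(-26525) = √11568 + 26525 = 4*√723 + 26525 = 26525 + 4*√723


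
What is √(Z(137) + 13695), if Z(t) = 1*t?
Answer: 2*√3458 ≈ 117.61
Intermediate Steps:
Z(t) = t
√(Z(137) + 13695) = √(137 + 13695) = √13832 = 2*√3458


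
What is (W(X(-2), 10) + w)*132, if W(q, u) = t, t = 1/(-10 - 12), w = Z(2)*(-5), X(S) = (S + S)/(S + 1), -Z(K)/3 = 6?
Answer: 11874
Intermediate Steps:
Z(K) = -18 (Z(K) = -3*6 = -18)
X(S) = 2*S/(1 + S) (X(S) = (2*S)/(1 + S) = 2*S/(1 + S))
w = 90 (w = -18*(-5) = 90)
t = -1/22 (t = 1/(-22) = -1/22 ≈ -0.045455)
W(q, u) = -1/22
(W(X(-2), 10) + w)*132 = (-1/22 + 90)*132 = (1979/22)*132 = 11874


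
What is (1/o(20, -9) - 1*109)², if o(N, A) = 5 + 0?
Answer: 295936/25 ≈ 11837.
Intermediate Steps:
o(N, A) = 5
(1/o(20, -9) - 1*109)² = (1/5 - 1*109)² = (⅕ - 109)² = (-544/5)² = 295936/25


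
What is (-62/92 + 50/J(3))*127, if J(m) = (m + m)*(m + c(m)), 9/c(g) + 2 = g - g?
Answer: -327533/414 ≈ -791.14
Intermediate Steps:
c(g) = -9/2 (c(g) = 9/(-2 + (g - g)) = 9/(-2 + 0) = 9/(-2) = 9*(-½) = -9/2)
J(m) = 2*m*(-9/2 + m) (J(m) = (m + m)*(m - 9/2) = (2*m)*(-9/2 + m) = 2*m*(-9/2 + m))
(-62/92 + 50/J(3))*127 = (-62/92 + 50/((3*(-9 + 2*3))))*127 = (-62*1/92 + 50/((3*(-9 + 6))))*127 = (-31/46 + 50/((3*(-3))))*127 = (-31/46 + 50/(-9))*127 = (-31/46 + 50*(-⅑))*127 = (-31/46 - 50/9)*127 = -2579/414*127 = -327533/414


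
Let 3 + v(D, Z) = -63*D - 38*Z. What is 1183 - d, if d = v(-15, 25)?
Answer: 1191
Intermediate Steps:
v(D, Z) = -3 - 63*D - 38*Z (v(D, Z) = -3 + (-63*D - 38*Z) = -3 - 63*D - 38*Z)
d = -8 (d = -3 - 63*(-15) - 38*25 = -3 + 945 - 950 = -8)
1183 - d = 1183 - 1*(-8) = 1183 + 8 = 1191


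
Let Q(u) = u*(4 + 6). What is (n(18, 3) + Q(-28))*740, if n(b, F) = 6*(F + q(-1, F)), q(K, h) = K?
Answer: -198320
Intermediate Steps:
Q(u) = 10*u (Q(u) = u*10 = 10*u)
n(b, F) = -6 + 6*F (n(b, F) = 6*(F - 1) = 6*(-1 + F) = -6 + 6*F)
(n(18, 3) + Q(-28))*740 = ((-6 + 6*3) + 10*(-28))*740 = ((-6 + 18) - 280)*740 = (12 - 280)*740 = -268*740 = -198320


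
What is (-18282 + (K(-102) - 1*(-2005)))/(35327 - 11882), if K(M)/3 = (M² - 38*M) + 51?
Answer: 26716/23445 ≈ 1.1395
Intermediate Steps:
K(M) = 153 - 114*M + 3*M² (K(M) = 3*((M² - 38*M) + 51) = 3*(51 + M² - 38*M) = 153 - 114*M + 3*M²)
(-18282 + (K(-102) - 1*(-2005)))/(35327 - 11882) = (-18282 + ((153 - 114*(-102) + 3*(-102)²) - 1*(-2005)))/(35327 - 11882) = (-18282 + ((153 + 11628 + 3*10404) + 2005))/23445 = (-18282 + ((153 + 11628 + 31212) + 2005))*(1/23445) = (-18282 + (42993 + 2005))*(1/23445) = (-18282 + 44998)*(1/23445) = 26716*(1/23445) = 26716/23445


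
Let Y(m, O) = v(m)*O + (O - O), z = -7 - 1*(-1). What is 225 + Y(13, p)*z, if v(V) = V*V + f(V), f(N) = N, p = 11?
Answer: -11787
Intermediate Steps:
z = -6 (z = -7 + 1 = -6)
v(V) = V + V² (v(V) = V*V + V = V² + V = V + V²)
Y(m, O) = O*m*(1 + m) (Y(m, O) = (m*(1 + m))*O + (O - O) = O*m*(1 + m) + 0 = O*m*(1 + m))
225 + Y(13, p)*z = 225 + (11*13*(1 + 13))*(-6) = 225 + (11*13*14)*(-6) = 225 + 2002*(-6) = 225 - 12012 = -11787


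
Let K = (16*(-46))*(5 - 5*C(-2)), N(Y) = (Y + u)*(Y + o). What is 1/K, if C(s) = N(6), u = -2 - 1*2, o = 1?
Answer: 1/47840 ≈ 2.0903e-5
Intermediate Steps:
u = -4 (u = -2 - 2 = -4)
N(Y) = (1 + Y)*(-4 + Y) (N(Y) = (Y - 4)*(Y + 1) = (-4 + Y)*(1 + Y) = (1 + Y)*(-4 + Y))
C(s) = 14 (C(s) = -4 + 6² - 3*6 = -4 + 36 - 18 = 14)
K = 47840 (K = (16*(-46))*(5 - 5*14) = -736*(5 - 70) = -736*(-65) = 47840)
1/K = 1/47840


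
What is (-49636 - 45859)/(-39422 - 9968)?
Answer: 19099/9878 ≈ 1.9335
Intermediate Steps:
(-49636 - 45859)/(-39422 - 9968) = -95495/(-49390) = -95495*(-1/49390) = 19099/9878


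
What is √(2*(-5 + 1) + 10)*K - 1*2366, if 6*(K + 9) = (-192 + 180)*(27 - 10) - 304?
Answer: -2366 - 281*√2/3 ≈ -2498.5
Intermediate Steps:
K = -281/3 (K = -9 + ((-192 + 180)*(27 - 10) - 304)/6 = -9 + (-12*17 - 304)/6 = -9 + (-204 - 304)/6 = -9 + (⅙)*(-508) = -9 - 254/3 = -281/3 ≈ -93.667)
√(2*(-5 + 1) + 10)*K - 1*2366 = √(2*(-5 + 1) + 10)*(-281/3) - 1*2366 = √(2*(-4) + 10)*(-281/3) - 2366 = √(-8 + 10)*(-281/3) - 2366 = √2*(-281/3) - 2366 = -281*√2/3 - 2366 = -2366 - 281*√2/3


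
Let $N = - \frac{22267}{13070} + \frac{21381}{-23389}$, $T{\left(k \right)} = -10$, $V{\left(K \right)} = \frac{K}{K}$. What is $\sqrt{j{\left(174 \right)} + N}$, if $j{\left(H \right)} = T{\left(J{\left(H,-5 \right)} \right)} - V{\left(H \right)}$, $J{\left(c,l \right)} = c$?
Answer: $\frac{i \sqrt{1272571166689206490}}{305694230} \approx 3.6902 i$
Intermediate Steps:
$V{\left(K \right)} = 1$
$j{\left(H \right)} = -11$ ($j{\left(H \right)} = -10 - 1 = -11$)
$N = - \frac{800252533}{305694230}$ ($N = \left(-22267\right) \frac{1}{13070} + 21381 \left(- \frac{1}{23389}\right) = - \frac{22267}{13070} - \frac{21381}{23389} = - \frac{800252533}{305694230} \approx -2.6178$)
$\sqrt{j{\left(174 \right)} + N} = \sqrt{-11 - \frac{800252533}{305694230}} = \sqrt{- \frac{4162889063}{305694230}} = \frac{i \sqrt{1272571166689206490}}{305694230}$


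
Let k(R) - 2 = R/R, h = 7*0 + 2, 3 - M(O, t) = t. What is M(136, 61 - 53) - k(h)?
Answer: -8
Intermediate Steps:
M(O, t) = 3 - t
h = 2 (h = 0 + 2 = 2)
k(R) = 3 (k(R) = 2 + R/R = 2 + 1 = 3)
M(136, 61 - 53) - k(h) = (3 - (61 - 53)) - 1*3 = (3 - 1*8) - 3 = (3 - 8) - 3 = -5 - 3 = -8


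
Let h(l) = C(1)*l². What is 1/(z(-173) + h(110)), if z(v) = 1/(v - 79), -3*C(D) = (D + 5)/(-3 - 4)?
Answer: 36/124457 ≈ 0.00028926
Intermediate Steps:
C(D) = 5/21 + D/21 (C(D) = -(D + 5)/(3*(-3 - 4)) = -(5 + D)/(3*(-7)) = -(5 + D)*(-1)/(3*7) = -(-5/7 - D/7)/3 = 5/21 + D/21)
z(v) = 1/(-79 + v)
h(l) = 2*l²/7 (h(l) = (5/21 + (1/21)*1)*l² = (5/21 + 1/21)*l² = 2*l²/7)
1/(z(-173) + h(110)) = 1/(1/(-79 - 173) + (2/7)*110²) = 1/(1/(-252) + (2/7)*12100) = 1/(-1/252 + 24200/7) = 1/(124457/36) = 36/124457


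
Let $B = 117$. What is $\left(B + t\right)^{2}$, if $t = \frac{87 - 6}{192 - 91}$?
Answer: $\frac{141562404}{10201} \approx 13877.0$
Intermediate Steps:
$t = \frac{81}{101} \approx 0.80198$
$\left(B + t\right)^{2} = \left(117 + \frac{81}{101}\right)^{2} = \left(\frac{11898}{101}\right)^{2} = \frac{141562404}{10201}$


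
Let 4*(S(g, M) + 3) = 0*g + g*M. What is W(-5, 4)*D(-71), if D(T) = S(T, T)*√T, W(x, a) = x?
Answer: -25145*I*√71/4 ≈ -52969.0*I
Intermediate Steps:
S(g, M) = -3 + M*g/4 (S(g, M) = -3 + (0*g + g*M)/4 = -3 + (0 + M*g)/4 = -3 + (M*g)/4 = -3 + M*g/4)
D(T) = √T*(-3 + T²/4) (D(T) = (-3 + T*T/4)*√T = (-3 + T²/4)*√T = √T*(-3 + T²/4))
W(-5, 4)*D(-71) = -5*√(-71)*(-12 + (-71)²)/4 = -5*I*√71*(-12 + 5041)/4 = -5*I*√71*5029/4 = -25145*I*√71/4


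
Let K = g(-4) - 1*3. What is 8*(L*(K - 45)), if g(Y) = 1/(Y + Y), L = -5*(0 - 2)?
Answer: -3850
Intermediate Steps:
L = 10 (L = -5*(-2) = 10)
g(Y) = 1/(2*Y)
K = -25/8 (K = (½)/(-4) - 1*3 = (½)*(-¼) - 3 = -⅛ - 3 = -25/8 ≈ -3.1250)
8*(L*(K - 45)) = 8*(10*(-25/8 - 45)) = 8*(10*(-385/8)) = 8*(-1925/4) = -3850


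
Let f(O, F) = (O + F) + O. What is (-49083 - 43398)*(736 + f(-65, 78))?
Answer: -63257004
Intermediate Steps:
f(O, F) = F + 2*O (f(O, F) = (F + O) + O = F + 2*O)
(-49083 - 43398)*(736 + f(-65, 78)) = (-49083 - 43398)*(736 + (78 + 2*(-65))) = -92481*(736 + (78 - 130)) = -92481*(736 - 52) = -92481*684 = -63257004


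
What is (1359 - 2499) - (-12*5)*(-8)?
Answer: -1620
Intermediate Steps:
(1359 - 2499) - (-12*5)*(-8) = -1140 - (-60)*(-8) = -1140 - 1*480 = -1140 - 480 = -1620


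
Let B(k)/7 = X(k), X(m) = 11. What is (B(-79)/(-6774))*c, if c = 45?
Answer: -1155/2258 ≈ -0.51151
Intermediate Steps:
B(k) = 77 (B(k) = 7*11 = 77)
(B(-79)/(-6774))*c = (77/(-6774))*45 = (77*(-1/6774))*45 = -77/6774*45 = -1155/2258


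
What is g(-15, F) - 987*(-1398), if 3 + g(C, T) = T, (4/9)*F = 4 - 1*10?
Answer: 2759619/2 ≈ 1.3798e+6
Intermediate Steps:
F = -27/2 (F = 9*(4 - 1*10)/4 = 9*(4 - 10)/4 = (9/4)*(-6) = -27/2 ≈ -13.500)
g(C, T) = -3 + T
g(-15, F) - 987*(-1398) = (-3 - 27/2) - 987*(-1398) = -33/2 + 1379826 = 2759619/2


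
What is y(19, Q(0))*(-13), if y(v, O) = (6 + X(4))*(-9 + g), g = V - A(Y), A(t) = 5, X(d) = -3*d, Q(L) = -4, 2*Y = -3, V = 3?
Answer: -858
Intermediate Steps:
Y = -3/2 (Y = (½)*(-3) = -3/2 ≈ -1.5000)
g = -2 (g = 3 - 1*5 = 3 - 5 = -2)
y(v, O) = 66 (y(v, O) = (6 - 3*4)*(-9 - 2) = (6 - 12)*(-11) = -6*(-11) = 66)
y(19, Q(0))*(-13) = 66*(-13) = -858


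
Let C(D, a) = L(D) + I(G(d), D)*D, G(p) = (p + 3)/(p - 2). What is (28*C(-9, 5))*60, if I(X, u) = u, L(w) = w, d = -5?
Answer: 120960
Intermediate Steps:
G(p) = (3 + p)/(-2 + p)
C(D, a) = D + D² (C(D, a) = D + D*D = D + D²)
(28*C(-9, 5))*60 = (28*(-9*(1 - 9)))*60 = (28*(-9*(-8)))*60 = (28*72)*60 = 2016*60 = 120960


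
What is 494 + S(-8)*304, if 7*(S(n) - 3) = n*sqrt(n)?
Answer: 1406 - 4864*I*sqrt(2)/7 ≈ 1406.0 - 982.68*I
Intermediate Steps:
S(n) = 3 + n**(3/2)/7 (S(n) = 3 + (n*sqrt(n))/7 = 3 + n**(3/2)/7)
494 + S(-8)*304 = 494 + (3 + (-8)**(3/2)/7)*304 = 494 + (3 + (-16*I*sqrt(2))/7)*304 = 494 + (3 - 16*I*sqrt(2)/7)*304 = 494 + (912 - 4864*I*sqrt(2)/7) = 1406 - 4864*I*sqrt(2)/7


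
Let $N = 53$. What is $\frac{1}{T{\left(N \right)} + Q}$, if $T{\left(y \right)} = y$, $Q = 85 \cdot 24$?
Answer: $\frac{1}{2093} \approx 0.00047778$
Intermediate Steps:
$Q = 2040$
$\frac{1}{T{\left(N \right)} + Q} = \frac{1}{53 + 2040} = \frac{1}{2093}$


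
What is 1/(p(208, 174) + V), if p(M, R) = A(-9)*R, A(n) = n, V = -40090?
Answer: -1/41656 ≈ -2.4006e-5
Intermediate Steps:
p(M, R) = -9*R
1/(p(208, 174) + V) = 1/(-9*174 - 40090) = 1/(-1566 - 40090) = 1/(-41656) = -1/41656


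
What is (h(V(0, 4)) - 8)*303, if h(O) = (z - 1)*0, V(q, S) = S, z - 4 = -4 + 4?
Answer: -2424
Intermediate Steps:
z = 4 (z = 4 + (-4 + 4) = 4 + 0 = 4)
h(O) = 0 (h(O) = (4 - 1)*0 = 3*0 = 0)
(h(V(0, 4)) - 8)*303 = (0 - 8)*303 = -8*303 = -2424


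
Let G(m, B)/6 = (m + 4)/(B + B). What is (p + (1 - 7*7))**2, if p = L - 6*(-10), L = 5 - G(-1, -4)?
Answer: 5929/16 ≈ 370.56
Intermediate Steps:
G(m, B) = 3*(4 + m)/B (G(m, B) = 6*((m + 4)/(B + B)) = 6*((4 + m)/((2*B))) = 6*((4 + m)*(1/(2*B))) = 6*((4 + m)/(2*B)) = 3*(4 + m)/B)
L = 29/4 (L = 5 - 3*(4 - 1)/(-4) = 5 - 3*(-1)*3/4 = 5 - 1*(-9/4) = 5 + 9/4 = 29/4 ≈ 7.2500)
p = 269/4 (p = 29/4 - 6*(-10) = 29/4 + 60 = 269/4 ≈ 67.250)
(p + (1 - 7*7))**2 = (269/4 + (1 - 7*7))**2 = (269/4 + (1 - 49))**2 = (269/4 - 48)**2 = (77/4)**2 = 5929/16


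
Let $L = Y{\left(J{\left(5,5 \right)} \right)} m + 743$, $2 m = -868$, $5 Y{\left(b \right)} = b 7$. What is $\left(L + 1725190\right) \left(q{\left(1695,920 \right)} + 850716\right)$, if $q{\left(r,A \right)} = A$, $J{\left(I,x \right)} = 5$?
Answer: $1467279406220$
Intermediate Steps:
$Y{\left(b \right)} = \frac{7 b}{5}$ ($Y{\left(b \right)} = \frac{b 7}{5} = \frac{7 b}{5}$)
$m = -434$ ($m = \frac{1}{2} \left(-868\right) = -434$)
$L = -2295$ ($L = \frac{7}{5} \cdot 5 \left(-434\right) + 743 = 7 \left(-434\right) + 743 = -3038 + 743 = -2295$)
$\left(L + 1725190\right) \left(q{\left(1695,920 \right)} + 850716\right) = \left(-2295 + 1725190\right) \left(920 + 850716\right) = 1722895 \cdot 851636 = 1467279406220$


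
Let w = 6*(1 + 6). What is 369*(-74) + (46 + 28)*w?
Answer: -24198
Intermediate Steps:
w = 42 (w = 6*7 = 42)
369*(-74) + (46 + 28)*w = 369*(-74) + (46 + 28)*42 = -27306 + 74*42 = -27306 + 3108 = -24198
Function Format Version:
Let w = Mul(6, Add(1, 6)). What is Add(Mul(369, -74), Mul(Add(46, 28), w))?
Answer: -24198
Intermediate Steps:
w = 42 (w = Mul(6, 7) = 42)
Add(Mul(369, -74), Mul(Add(46, 28), w)) = Add(Mul(369, -74), Mul(Add(46, 28), 42)) = Add(-27306, Mul(74, 42)) = Add(-27306, 3108) = -24198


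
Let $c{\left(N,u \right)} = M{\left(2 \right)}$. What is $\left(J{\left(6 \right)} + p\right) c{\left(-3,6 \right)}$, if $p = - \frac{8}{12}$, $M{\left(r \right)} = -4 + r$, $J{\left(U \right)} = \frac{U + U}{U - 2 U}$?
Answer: $\frac{16}{3} \approx 5.3333$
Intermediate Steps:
$J{\left(U \right)} = -2$ ($J{\left(U \right)} = \frac{2 U}{\left(-1\right) U} = 2 U \left(- \frac{1}{U}\right) = -2$)
$c{\left(N,u \right)} = -2$ ($c{\left(N,u \right)} = -4 + 2 = -2$)
$p = - \frac{2}{3}$ ($p = \left(-8\right) \frac{1}{12} = - \frac{2}{3} \approx -0.66667$)
$\left(J{\left(6 \right)} + p\right) c{\left(-3,6 \right)} = \left(-2 - \frac{2}{3}\right) \left(-2\right) = \left(- \frac{8}{3}\right) \left(-2\right) = \frac{16}{3}$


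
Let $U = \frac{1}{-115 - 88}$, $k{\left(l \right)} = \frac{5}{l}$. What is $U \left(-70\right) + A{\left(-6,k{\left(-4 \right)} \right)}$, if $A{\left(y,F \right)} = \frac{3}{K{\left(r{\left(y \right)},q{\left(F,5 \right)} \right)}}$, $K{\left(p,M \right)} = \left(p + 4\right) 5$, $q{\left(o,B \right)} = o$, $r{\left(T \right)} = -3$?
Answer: $\frac{137}{145} \approx 0.94483$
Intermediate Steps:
$U = - \frac{1}{203}$ ($U = \frac{1}{-203} = - \frac{1}{203} \approx -0.0049261$)
$K{\left(p,M \right)} = 20 + 5 p$ ($K{\left(p,M \right)} = \left(4 + p\right) 5 = 20 + 5 p$)
$A{\left(y,F \right)} = \frac{3}{5}$ ($A{\left(y,F \right)} = \frac{3}{20 + 5 \left(-3\right)} = \frac{3}{20 - 15} = \frac{3}{5}$)
$U \left(-70\right) + A{\left(-6,k{\left(-4 \right)} \right)} = \left(- \frac{1}{203}\right) \left(-70\right) + \frac{3}{5} = \frac{10}{29} + \frac{3}{5} = \frac{137}{145}$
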